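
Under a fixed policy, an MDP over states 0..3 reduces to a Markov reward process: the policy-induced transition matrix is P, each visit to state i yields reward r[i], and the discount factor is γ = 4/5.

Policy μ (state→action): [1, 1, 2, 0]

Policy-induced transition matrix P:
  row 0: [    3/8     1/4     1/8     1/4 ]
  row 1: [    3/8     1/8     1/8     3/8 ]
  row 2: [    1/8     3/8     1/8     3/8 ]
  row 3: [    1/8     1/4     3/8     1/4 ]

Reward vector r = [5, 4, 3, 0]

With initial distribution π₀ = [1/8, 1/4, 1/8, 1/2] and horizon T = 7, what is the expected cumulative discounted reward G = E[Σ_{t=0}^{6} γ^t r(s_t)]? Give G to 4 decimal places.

t=0: π = [0.1250, 0.2500, 0.1250, 0.5000], E[r] = 2.0000, γ^t·E[r] = 2.000000, running G = 2.000000
t=1: π = [0.2188, 0.2344, 0.2500, 0.2969], E[r] = 2.7813, γ^t·E[r] = 2.225000, running G = 4.225000
t=2: π = [0.2383, 0.2520, 0.1992, 0.3105], E[r] = 2.7969, γ^t·E[r] = 1.790000, running G = 6.015000
t=3: π = [0.2476, 0.2434, 0.2026, 0.3064], E[r] = 2.8193, γ^t·E[r] = 1.443500, running G = 7.458500
t=4: π = [0.2477, 0.2449, 0.2016, 0.3058], E[r] = 2.8231, γ^t·E[r] = 1.156350, running G = 8.614850
t=5: π = [0.2482, 0.2446, 0.2014, 0.3058], E[r] = 2.8235, γ^t·E[r] = 0.925195, running G = 9.540045
t=6: π = [0.2482, 0.2446, 0.2015, 0.3058], E[r] = 2.8237, γ^t·E[r] = 0.740222, running G = 10.280267

G = 10.2803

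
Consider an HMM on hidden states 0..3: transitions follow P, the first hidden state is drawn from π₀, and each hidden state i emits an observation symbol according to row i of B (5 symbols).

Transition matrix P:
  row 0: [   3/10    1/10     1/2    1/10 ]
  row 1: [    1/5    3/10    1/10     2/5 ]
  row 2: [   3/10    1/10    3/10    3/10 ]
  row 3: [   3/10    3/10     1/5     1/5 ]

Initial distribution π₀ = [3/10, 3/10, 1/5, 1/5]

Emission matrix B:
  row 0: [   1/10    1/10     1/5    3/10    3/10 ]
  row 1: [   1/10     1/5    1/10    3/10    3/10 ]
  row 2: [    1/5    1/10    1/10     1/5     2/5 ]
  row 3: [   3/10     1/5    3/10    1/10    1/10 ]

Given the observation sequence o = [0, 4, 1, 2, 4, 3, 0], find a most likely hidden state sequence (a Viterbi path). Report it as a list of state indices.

path = [3, 1, 3, 0, 2, 0, 2]

t=0: δ = [3.000e-02, 3.000e-02, 4.000e-02, 6.000e-02]  (obs o_0=0)
t=1: δ = [5.400e-03, 5.400e-03, 6.000e-03, 1.200e-03]  ψ = [3, 3, 0, 1]  (obs o_1=4)
t=2: δ = [1.800e-04, 3.240e-04, 2.700e-04, 4.320e-04]  ψ = [2, 1, 0, 1]  (obs o_2=1)
t=3: δ = [2.592e-05, 1.296e-05, 9.000e-06, 3.888e-05]  ψ = [3, 3, 0, 1]  (obs o_3=2)
t=4: δ = [3.499e-06, 3.499e-06, 5.184e-06, 7.776e-07]  ψ = [3, 3, 0, 3]  (obs o_4=4)
t=5: δ = [4.666e-07, 3.149e-07, 3.499e-07, 1.555e-07]  ψ = [2, 1, 0, 2]  (obs o_5=3)
t=6: δ = [1.400e-08, 9.448e-09, 4.666e-08, 3.779e-08]  ψ = [0, 1, 0, 1]  (obs o_6=0)
backtrack: best end state = 2; path = [3, 1, 3, 0, 2, 0, 2]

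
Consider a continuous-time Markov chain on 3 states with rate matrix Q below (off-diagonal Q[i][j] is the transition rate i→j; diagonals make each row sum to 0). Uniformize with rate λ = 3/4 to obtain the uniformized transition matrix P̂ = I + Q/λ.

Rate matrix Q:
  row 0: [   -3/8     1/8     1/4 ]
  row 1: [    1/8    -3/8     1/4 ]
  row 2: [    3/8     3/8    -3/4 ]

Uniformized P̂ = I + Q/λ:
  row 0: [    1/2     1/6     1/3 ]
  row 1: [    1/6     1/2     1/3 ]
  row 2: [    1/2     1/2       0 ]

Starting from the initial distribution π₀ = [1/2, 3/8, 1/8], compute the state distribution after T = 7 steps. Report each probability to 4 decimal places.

π = [0.3750, 0.3749, 0.2501]

t=0: π = [0.5000, 0.3750, 0.1250]
t=1: π = [0.3750, 0.3333, 0.2917]
t=2: π = [0.3889, 0.3750, 0.2361]
t=3: π = [0.3750, 0.3704, 0.2546]
t=4: π = [0.3765, 0.3750, 0.2485]
t=5: π = [0.3750, 0.3745, 0.2505]
t=6: π = [0.3752, 0.3750, 0.2498]
t=7: π = [0.3750, 0.3749, 0.2501]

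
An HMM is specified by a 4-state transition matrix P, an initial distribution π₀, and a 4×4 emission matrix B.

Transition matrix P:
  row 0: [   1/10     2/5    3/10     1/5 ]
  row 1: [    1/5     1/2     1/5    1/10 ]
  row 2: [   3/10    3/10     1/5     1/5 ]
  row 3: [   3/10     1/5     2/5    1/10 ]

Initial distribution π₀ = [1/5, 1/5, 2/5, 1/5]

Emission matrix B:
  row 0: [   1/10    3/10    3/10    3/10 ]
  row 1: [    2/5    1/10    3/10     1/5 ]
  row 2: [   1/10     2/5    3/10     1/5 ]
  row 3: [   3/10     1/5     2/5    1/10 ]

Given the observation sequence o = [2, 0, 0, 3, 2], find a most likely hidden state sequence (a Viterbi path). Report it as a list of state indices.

t=0: δ = [6.000e-02, 6.000e-02, 1.200e-01, 8.000e-02]  (obs o_0=2)
t=1: δ = [3.600e-03, 1.440e-02, 3.200e-03, 7.200e-03]  ψ = [2, 2, 3, 2]  (obs o_1=0)
t=2: δ = [2.880e-04, 2.880e-03, 2.880e-04, 4.320e-04]  ψ = [1, 1, 1, 1]  (obs o_2=0)
t=3: δ = [1.728e-04, 2.880e-04, 1.152e-04, 2.880e-05]  ψ = [1, 1, 1, 1]  (obs o_3=3)
t=4: δ = [1.728e-05, 4.320e-05, 1.728e-05, 1.382e-05]  ψ = [1, 1, 1, 0]  (obs o_4=2)
backtrack: best end state = 1; path = [2, 1, 1, 1, 1]

path = [2, 1, 1, 1, 1]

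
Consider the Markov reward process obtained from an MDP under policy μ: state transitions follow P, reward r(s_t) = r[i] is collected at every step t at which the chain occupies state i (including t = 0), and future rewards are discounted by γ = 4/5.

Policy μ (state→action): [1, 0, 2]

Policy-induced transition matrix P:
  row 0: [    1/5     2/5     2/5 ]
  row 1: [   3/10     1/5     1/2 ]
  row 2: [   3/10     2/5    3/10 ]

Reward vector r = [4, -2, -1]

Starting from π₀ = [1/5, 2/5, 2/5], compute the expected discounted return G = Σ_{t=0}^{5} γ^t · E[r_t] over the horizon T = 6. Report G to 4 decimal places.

t=0: π = [0.2000, 0.4000, 0.4000], E[r] = -0.4000, γ^t·E[r] = -0.400000, running G = -0.400000
t=1: π = [0.2800, 0.3200, 0.4000], E[r] = 0.0800, γ^t·E[r] = 0.064000, running G = -0.336000
t=2: π = [0.2720, 0.3360, 0.3920], E[r] = 0.0240, γ^t·E[r] = 0.015360, running G = -0.320640
t=3: π = [0.2728, 0.3328, 0.3944], E[r] = 0.0312, γ^t·E[r] = 0.015974, running G = -0.304666
t=4: π = [0.2727, 0.3334, 0.3938], E[r] = 0.0302, γ^t·E[r] = 0.012354, running G = -0.292312
t=5: π = [0.2727, 0.3333, 0.3940], E[r] = 0.0303, γ^t·E[r] = 0.009938, running G = -0.282374

G = -0.2824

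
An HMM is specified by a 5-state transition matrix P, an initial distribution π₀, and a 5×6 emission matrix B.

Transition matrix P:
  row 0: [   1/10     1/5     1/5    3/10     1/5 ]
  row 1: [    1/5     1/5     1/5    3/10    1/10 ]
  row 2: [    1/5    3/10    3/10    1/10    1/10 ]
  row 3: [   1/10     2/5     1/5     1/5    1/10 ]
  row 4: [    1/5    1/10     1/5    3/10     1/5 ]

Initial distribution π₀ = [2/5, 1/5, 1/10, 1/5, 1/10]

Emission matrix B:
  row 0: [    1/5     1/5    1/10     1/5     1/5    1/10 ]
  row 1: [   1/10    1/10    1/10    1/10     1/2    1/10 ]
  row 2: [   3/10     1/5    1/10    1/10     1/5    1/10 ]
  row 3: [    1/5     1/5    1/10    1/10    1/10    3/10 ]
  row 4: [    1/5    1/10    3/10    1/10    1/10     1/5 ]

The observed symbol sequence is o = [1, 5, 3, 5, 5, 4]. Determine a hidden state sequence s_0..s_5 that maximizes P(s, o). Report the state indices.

t=0: δ = [8.000e-02, 2.000e-02, 2.000e-02, 4.000e-02, 1.000e-02]  (obs o_0=1)
t=1: δ = [8.000e-04, 1.600e-03, 1.600e-03, 7.200e-03, 3.200e-03]  ψ = [0, 0, 0, 0, 0]  (obs o_1=5)
t=2: δ = [1.440e-04, 2.880e-04, 1.440e-04, 1.440e-04, 7.200e-05]  ψ = [3, 3, 3, 3, 3]  (obs o_2=3)
t=3: δ = [5.760e-06, 5.760e-06, 5.760e-06, 2.592e-05, 5.760e-06]  ψ = [1, 1, 1, 1, 0]  (obs o_3=5)
t=4: δ = [2.592e-07, 1.037e-06, 5.184e-07, 1.555e-06, 5.184e-07]  ψ = [3, 3, 3, 3, 3]  (obs o_4=5)
t=5: δ = [4.147e-08, 3.110e-07, 6.221e-08, 3.110e-08, 1.555e-08]  ψ = [1, 3, 3, 1, 3]  (obs o_5=4)
backtrack: best end state = 1; path = [0, 3, 1, 3, 3, 1]

path = [0, 3, 1, 3, 3, 1]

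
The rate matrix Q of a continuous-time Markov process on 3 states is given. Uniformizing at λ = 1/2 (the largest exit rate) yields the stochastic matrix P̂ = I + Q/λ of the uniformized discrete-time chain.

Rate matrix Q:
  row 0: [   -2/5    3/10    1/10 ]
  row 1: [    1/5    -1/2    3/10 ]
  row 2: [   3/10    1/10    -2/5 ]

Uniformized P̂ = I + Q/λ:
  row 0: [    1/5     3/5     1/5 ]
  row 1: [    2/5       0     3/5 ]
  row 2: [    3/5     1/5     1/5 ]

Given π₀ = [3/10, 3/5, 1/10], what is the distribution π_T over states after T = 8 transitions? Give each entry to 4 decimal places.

t=0: π = [0.3000, 0.6000, 0.1000]
t=1: π = [0.3600, 0.2000, 0.4400]
t=2: π = [0.4160, 0.3040, 0.2800]
t=3: π = [0.3728, 0.3056, 0.3216]
t=4: π = [0.3898, 0.2880, 0.3222]
t=5: π = [0.3865, 0.2983, 0.3152]
t=6: π = [0.3857, 0.2949, 0.3193]
t=7: π = [0.3867, 0.2953, 0.3180]
t=8: π = [0.3863, 0.2956, 0.3181]

π = [0.3863, 0.2956, 0.3181]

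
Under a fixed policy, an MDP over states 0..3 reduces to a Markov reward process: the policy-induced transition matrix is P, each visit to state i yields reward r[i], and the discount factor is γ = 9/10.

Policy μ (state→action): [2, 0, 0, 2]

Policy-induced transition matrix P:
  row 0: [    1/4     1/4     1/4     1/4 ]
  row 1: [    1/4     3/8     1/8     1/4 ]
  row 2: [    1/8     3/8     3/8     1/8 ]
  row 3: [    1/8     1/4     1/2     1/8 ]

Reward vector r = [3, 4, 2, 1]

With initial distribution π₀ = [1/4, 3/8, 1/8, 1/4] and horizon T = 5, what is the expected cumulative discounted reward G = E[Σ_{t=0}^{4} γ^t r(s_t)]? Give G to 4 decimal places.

t=0: π = [0.2500, 0.3750, 0.1250, 0.2500], E[r] = 2.7500, γ^t·E[r] = 2.750000, running G = 2.750000
t=1: π = [0.2031, 0.3125, 0.2813, 0.2031], E[r] = 2.6250, γ^t·E[r] = 2.362500, running G = 5.112500
t=2: π = [0.1895, 0.3242, 0.2969, 0.1895], E[r] = 2.6484, γ^t·E[r] = 2.145234, running G = 7.257734
t=3: π = [0.1892, 0.3276, 0.2939, 0.1892], E[r] = 2.6553, γ^t·E[r] = 1.935694, running G = 9.193429
t=4: π = [0.1896, 0.3277, 0.2931, 0.1896], E[r] = 2.6554, γ^t·E[r] = 1.742205, running G = 10.935634

G = 10.9356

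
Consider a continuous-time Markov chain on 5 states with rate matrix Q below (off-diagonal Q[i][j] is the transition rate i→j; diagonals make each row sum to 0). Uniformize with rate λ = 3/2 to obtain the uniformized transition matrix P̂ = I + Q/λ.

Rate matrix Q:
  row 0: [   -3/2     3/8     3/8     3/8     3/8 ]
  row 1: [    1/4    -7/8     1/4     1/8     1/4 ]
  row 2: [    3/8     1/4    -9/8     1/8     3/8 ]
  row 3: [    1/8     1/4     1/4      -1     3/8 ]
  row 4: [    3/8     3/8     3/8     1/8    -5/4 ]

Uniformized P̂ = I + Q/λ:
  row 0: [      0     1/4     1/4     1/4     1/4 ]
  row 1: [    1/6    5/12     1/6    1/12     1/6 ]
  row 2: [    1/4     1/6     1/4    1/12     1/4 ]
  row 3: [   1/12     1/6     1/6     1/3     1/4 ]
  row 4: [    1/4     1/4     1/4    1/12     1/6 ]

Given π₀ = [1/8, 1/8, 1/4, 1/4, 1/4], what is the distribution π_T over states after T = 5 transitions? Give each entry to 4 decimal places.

π = [0.1628, 0.2636, 0.2158, 0.1474, 0.2105]

t=0: π = [0.1250, 0.1250, 0.2500, 0.2500, 0.2500]
t=1: π = [0.1667, 0.2292, 0.2188, 0.1667, 0.2188]
t=2: π = [0.1615, 0.2561, 0.2170, 0.1528, 0.2127]
t=3: π = [0.1628, 0.2619, 0.2159, 0.1484, 0.2109]
t=4: π = [0.1627, 0.2633, 0.2158, 0.1476, 0.2106]
t=5: π = [0.1628, 0.2636, 0.2158, 0.1474, 0.2105]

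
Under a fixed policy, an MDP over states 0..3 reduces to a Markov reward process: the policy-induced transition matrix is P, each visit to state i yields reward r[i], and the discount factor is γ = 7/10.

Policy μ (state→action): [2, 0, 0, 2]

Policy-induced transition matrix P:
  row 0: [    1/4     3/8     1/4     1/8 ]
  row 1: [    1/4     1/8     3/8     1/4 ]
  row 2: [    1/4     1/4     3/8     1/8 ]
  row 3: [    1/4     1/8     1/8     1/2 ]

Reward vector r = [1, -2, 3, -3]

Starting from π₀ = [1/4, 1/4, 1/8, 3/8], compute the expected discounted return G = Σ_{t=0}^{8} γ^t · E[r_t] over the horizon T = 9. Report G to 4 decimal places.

t=0: π = [0.2500, 0.2500, 0.1250, 0.3750], E[r] = -1.0000, γ^t·E[r] = -1.000000, running G = -1.000000
t=1: π = [0.2500, 0.2031, 0.2500, 0.2969], E[r] = -0.2969, γ^t·E[r] = -0.207813, running G = -1.207813
t=2: π = [0.2500, 0.2188, 0.2695, 0.2617], E[r] = -0.1641, γ^t·E[r] = -0.080391, running G = -1.288203
t=3: π = [0.2500, 0.2212, 0.2783, 0.2505], E[r] = -0.1089, γ^t·E[r] = -0.037348, running G = -1.325551
t=4: π = [0.2500, 0.2223, 0.2811, 0.2466], E[r] = -0.0909, γ^t·E[r] = -0.021835, running G = -1.347387
t=5: π = [0.2500, 0.2226, 0.2821, 0.2453], E[r] = -0.0847, γ^t·E[r] = -0.014241, running G = -1.361627
t=6: π = [0.2500, 0.2228, 0.2824, 0.2448], E[r] = -0.0826, γ^t·E[r] = -0.009720, running G = -1.371347
t=7: π = [0.2500, 0.2228, 0.2825, 0.2446], E[r] = -0.0819, γ^t·E[r] = -0.006745, running G = -1.378092
t=8: π = [0.2500, 0.2228, 0.2826, 0.2446], E[r] = -0.0816, γ^t·E[r] = -0.004707, running G = -1.382799

G = -1.3828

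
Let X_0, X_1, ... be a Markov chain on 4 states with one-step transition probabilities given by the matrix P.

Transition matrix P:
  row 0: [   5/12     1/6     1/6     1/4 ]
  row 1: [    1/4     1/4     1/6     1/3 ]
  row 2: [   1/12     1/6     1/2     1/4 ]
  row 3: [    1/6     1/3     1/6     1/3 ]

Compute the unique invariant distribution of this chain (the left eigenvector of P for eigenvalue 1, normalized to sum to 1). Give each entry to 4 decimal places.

Balance equations π_j = Σ_i π_i·P[i][j]:
  π_0 = 5/12·π_0 + 1/4·π_1 + 1/12·π_2 + 1/6·π_3
  π_1 = 1/6·π_0 + 1/4·π_1 + 1/6·π_2 + 1/3·π_3
  π_2 = 1/6·π_0 + 1/6·π_1 + 1/2·π_2 + 1/6·π_3
  normalize: π_0 + π_1 + π_2 + π_3 = 1
Solving the linear system gives exactly π = [15/68, 4/17, 1/4, 5/17].

π = [0.2206, 0.2353, 0.2500, 0.2941]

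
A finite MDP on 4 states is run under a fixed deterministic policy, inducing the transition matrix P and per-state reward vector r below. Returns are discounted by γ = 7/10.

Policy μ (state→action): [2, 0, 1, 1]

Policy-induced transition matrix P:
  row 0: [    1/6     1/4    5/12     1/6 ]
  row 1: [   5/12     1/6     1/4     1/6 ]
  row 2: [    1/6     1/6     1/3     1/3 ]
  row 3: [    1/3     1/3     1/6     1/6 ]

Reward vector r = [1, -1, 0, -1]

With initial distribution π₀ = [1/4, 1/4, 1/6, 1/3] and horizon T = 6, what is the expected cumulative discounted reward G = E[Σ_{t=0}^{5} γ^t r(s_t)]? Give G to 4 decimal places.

t=0: π = [0.2500, 0.2500, 0.1667, 0.3333], E[r] = -0.3333, γ^t·E[r] = -0.333333, running G = -0.333333
t=1: π = [0.2847, 0.2431, 0.2778, 0.1944], E[r] = -0.1528, γ^t·E[r] = -0.106944, running G = -0.440278
t=2: π = [0.2598, 0.2228, 0.3044, 0.2130], E[r] = -0.1759, γ^t·E[r] = -0.086204, running G = -0.526481
t=3: π = [0.2579, 0.2238, 0.3009, 0.2174], E[r] = -0.1834, γ^t·E[r] = -0.062890, running G = -0.589371
t=4: π = [0.2589, 0.2244, 0.2999, 0.2168], E[r] = -0.1824, γ^t·E[r] = -0.043784, running G = -0.633155
t=5: π = [0.2589, 0.2244, 0.3001, 0.2167], E[r] = -0.1821, γ^t·E[r] = -0.030611, running G = -0.663766

G = -0.6638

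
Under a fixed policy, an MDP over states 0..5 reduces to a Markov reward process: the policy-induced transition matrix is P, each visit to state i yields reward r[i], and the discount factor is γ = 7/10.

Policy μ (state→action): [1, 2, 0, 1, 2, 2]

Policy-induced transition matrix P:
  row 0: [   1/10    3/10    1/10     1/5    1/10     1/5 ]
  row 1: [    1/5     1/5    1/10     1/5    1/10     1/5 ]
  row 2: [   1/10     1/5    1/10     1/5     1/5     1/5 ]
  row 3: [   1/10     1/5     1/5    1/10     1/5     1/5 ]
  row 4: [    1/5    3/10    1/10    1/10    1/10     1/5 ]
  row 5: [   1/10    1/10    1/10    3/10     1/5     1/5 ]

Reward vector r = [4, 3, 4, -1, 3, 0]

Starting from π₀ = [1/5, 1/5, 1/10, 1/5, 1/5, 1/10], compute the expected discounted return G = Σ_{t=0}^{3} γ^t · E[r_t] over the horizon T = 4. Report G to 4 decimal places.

t=0: π = [0.2000, 0.2000, 0.1000, 0.2000, 0.2000, 0.1000], E[r] = 2.2000, γ^t·E[r] = 2.200000, running G = 2.200000
t=1: π = [0.1400, 0.2300, 0.1200, 0.1700, 0.1400, 0.2000], E[r] = 1.9800, γ^t·E[r] = 1.386000, running G = 3.586000
t=2: π = [0.1370, 0.2080, 0.1170, 0.1890, 0.1490, 0.2000], E[r] = 1.8980, γ^t·E[r] = 0.930020, running G = 4.516020
t=3: π = [0.1357, 0.2086, 0.1189, 0.1862, 0.1506, 0.2000], E[r] = 1.9098, γ^t·E[r] = 0.655061, running G = 5.171081

G = 5.1711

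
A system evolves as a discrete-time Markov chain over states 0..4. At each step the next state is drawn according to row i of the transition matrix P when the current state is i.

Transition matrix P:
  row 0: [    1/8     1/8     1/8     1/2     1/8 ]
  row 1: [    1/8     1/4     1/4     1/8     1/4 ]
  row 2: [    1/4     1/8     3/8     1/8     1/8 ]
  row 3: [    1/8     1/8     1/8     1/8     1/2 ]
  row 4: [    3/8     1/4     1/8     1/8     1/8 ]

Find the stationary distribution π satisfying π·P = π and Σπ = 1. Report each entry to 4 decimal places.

Balance equations π_j = Σ_i π_i·P[i][j]:
  π_0 = 1/8·π_0 + 1/8·π_1 + 1/4·π_2 + 1/8·π_3 + 3/8·π_4
  π_1 = 1/8·π_0 + 1/4·π_1 + 1/8·π_2 + 1/8·π_3 + 1/4·π_4
  π_2 = 1/8·π_0 + 1/4·π_1 + 3/8·π_2 + 1/8·π_3 + 1/8·π_4
  π_3 = 1/2·π_0 + 1/8·π_1 + 1/8·π_2 + 1/8·π_3 + 1/8·π_4
  normalize: π_0 + π_1 + π_2 + π_3 + π_4 = 1
Solving the linear system gives exactly π = [835/4071, 237/1357, 797/4071, 274/1357, 302/1357].

π = [0.2051, 0.1746, 0.1958, 0.2019, 0.2225]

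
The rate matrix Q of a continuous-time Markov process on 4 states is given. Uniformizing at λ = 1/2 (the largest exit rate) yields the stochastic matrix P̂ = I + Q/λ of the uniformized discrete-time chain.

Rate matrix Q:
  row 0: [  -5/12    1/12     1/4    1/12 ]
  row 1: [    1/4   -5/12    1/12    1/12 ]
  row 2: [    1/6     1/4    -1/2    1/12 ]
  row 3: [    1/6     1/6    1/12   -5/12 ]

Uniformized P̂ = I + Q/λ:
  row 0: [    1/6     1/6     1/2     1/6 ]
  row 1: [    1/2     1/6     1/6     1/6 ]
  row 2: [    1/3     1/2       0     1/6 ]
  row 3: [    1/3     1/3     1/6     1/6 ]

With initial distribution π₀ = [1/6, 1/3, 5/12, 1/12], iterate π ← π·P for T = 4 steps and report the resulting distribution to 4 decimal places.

t=0: π = [0.1667, 0.3333, 0.4167, 0.0833]
t=1: π = [0.3611, 0.3194, 0.1528, 0.1667]
t=2: π = [0.3264, 0.2454, 0.2616, 0.1667]
t=3: π = [0.3198, 0.2816, 0.2319, 0.1667]
t=4: π = [0.3270, 0.2717, 0.2346, 0.1667]

π = [0.3270, 0.2717, 0.2346, 0.1667]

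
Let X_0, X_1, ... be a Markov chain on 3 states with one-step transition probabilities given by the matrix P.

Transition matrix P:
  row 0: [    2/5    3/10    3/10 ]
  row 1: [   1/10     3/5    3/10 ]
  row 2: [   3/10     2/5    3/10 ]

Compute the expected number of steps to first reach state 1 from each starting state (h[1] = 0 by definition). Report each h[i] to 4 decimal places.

First-step conditioning: h[1] = 0; for i ≠ 1, h[i] = 1 + Σ_k P[i][k]·h[k].
  h[0] = 1 + 2/5·h[0] + 3/10·h[2]
  h[2] = 1 + 3/10·h[0] + 3/10·h[2]
Solving the 2×2 linear system over states ≠ 1 gives exactly h = [100/33, 0, 30/11] (h[1] = 0 is the target).

h = [3.0303, 0.0000, 2.7273]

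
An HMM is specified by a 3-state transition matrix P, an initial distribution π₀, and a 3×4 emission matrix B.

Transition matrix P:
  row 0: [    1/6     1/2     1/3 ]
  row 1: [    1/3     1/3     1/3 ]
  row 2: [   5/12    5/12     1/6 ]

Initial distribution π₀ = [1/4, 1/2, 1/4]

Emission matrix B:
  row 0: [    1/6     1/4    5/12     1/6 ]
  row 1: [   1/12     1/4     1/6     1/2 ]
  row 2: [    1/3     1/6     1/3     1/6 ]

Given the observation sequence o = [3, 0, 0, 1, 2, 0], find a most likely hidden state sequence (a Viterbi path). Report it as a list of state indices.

t=0: δ = [4.167e-02, 2.500e-01, 4.167e-02]  (obs o_0=3)
t=1: δ = [1.389e-02, 6.944e-03, 2.778e-02]  ψ = [1, 1, 1]  (obs o_1=0)
t=2: δ = [1.929e-03, 9.645e-04, 1.543e-03]  ψ = [2, 2, 0]  (obs o_2=0)
t=3: δ = [1.608e-04, 2.411e-04, 1.072e-04]  ψ = [2, 0, 0]  (obs o_3=1)
t=4: δ = [3.349e-05, 1.340e-05, 2.679e-05]  ψ = [1, 0, 1]  (obs o_4=2)
t=5: δ = [1.861e-06, 1.395e-06, 3.721e-06]  ψ = [2, 0, 0]  (obs o_5=0)
backtrack: best end state = 2; path = [1, 2, 0, 1, 0, 2]

path = [1, 2, 0, 1, 0, 2]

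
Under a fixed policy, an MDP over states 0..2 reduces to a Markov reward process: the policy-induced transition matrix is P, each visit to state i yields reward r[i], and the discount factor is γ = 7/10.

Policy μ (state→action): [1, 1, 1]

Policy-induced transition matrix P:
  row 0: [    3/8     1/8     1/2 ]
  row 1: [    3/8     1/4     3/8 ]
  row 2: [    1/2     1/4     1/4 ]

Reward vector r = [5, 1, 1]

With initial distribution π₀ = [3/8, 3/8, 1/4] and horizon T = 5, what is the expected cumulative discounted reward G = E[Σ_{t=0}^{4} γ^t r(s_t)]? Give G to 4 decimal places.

t=0: π = [0.3750, 0.3750, 0.2500], E[r] = 2.5000, γ^t·E[r] = 2.500000, running G = 2.500000
t=1: π = [0.4063, 0.2031, 0.3906], E[r] = 2.6250, γ^t·E[r] = 1.837500, running G = 4.337500
t=2: π = [0.4238, 0.1992, 0.3770], E[r] = 2.6953, γ^t·E[r] = 1.320703, running G = 5.658203
t=3: π = [0.4221, 0.1970, 0.3809], E[r] = 2.6885, γ^t·E[r] = 0.922147, running G = 6.580351
t=4: π = [0.4226, 0.1972, 0.3802], E[r] = 2.6904, γ^t·E[r] = 0.645972, running G = 7.226323

G = 7.2263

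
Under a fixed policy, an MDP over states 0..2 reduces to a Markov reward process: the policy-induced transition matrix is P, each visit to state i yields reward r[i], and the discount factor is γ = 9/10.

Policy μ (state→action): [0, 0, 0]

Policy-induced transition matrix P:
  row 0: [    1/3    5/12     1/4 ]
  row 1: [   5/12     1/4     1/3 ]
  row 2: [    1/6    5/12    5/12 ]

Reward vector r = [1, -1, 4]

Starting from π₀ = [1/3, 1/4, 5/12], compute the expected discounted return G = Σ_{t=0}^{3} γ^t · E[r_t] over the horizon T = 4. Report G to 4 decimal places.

G = 4.8933

t=0: π = [0.3333, 0.2500, 0.4167], E[r] = 1.7500, γ^t·E[r] = 1.750000, running G = 1.750000
t=1: π = [0.2847, 0.3750, 0.3403], E[r] = 1.2708, γ^t·E[r] = 1.143750, running G = 2.893750
t=2: π = [0.3079, 0.3542, 0.3380], E[r] = 1.3056, γ^t·E[r] = 1.057500, running G = 3.951250
t=3: π = [0.3065, 0.3576, 0.3358], E[r] = 1.2922, γ^t·E[r] = 0.942047, running G = 4.893297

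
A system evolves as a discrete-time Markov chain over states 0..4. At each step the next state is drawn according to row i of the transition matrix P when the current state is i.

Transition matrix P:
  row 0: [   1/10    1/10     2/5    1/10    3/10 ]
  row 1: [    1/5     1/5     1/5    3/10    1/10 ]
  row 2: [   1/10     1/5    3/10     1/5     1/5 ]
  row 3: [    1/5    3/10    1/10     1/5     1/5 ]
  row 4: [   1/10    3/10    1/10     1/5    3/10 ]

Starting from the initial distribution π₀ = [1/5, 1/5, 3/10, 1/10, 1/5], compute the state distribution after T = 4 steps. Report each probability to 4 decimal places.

t=0: π = [0.2000, 0.2000, 0.3000, 0.1000, 0.2000]
t=1: π = [0.1300, 0.2100, 0.2400, 0.2000, 0.2200]
t=2: π = [0.1410, 0.2290, 0.2080, 0.2080, 0.2140]
t=3: π = [0.1437, 0.2281, 0.2068, 0.2088, 0.2126]
t=4: π = [0.1437, 0.2278, 0.2073, 0.2084, 0.2128]

π = [0.1437, 0.2278, 0.2073, 0.2084, 0.2128]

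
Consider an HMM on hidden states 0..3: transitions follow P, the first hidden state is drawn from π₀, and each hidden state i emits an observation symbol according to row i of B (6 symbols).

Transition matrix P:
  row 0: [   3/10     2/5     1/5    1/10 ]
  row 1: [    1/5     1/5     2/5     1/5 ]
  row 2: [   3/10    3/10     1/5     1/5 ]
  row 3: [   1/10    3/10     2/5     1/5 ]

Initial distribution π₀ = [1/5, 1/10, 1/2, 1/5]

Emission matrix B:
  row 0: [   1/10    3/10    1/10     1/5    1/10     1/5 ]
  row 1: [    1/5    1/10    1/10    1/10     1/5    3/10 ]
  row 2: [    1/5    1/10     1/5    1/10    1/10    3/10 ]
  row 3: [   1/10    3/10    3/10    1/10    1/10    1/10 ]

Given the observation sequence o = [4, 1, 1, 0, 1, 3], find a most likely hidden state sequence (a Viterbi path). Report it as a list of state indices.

t=0: δ = [2.000e-02, 2.000e-02, 5.000e-02, 2.000e-02]  (obs o_0=4)
t=1: δ = [4.500e-03, 1.500e-03, 1.000e-03, 3.000e-03]  ψ = [2, 2, 2, 2]  (obs o_1=1)
t=2: δ = [4.050e-04, 1.800e-04, 1.200e-04, 1.800e-04]  ψ = [0, 0, 3, 3]  (obs o_2=1)
t=3: δ = [1.215e-05, 3.240e-05, 1.620e-05, 4.050e-06]  ψ = [0, 0, 0, 0]  (obs o_3=0)
t=4: δ = [1.944e-06, 6.480e-07, 1.296e-06, 1.944e-06]  ψ = [1, 1, 1, 1]  (obs o_4=1)
t=5: δ = [1.166e-07, 7.776e-08, 7.776e-08, 3.888e-08]  ψ = [0, 0, 3, 3]  (obs o_5=3)
backtrack: best end state = 0; path = [2, 0, 0, 1, 0, 0]

path = [2, 0, 0, 1, 0, 0]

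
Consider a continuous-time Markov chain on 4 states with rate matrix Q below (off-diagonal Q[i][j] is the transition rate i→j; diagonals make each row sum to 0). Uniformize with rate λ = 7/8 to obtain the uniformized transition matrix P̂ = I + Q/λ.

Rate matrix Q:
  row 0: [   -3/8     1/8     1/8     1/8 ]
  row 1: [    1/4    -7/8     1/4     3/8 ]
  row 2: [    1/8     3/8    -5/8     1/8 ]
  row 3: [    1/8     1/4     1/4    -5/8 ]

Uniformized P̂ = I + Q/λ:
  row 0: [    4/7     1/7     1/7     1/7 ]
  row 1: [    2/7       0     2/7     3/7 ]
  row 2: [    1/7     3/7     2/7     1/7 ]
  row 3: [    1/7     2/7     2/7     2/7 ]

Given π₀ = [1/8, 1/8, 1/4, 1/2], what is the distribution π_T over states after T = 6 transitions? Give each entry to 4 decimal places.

t=0: π = [0.1250, 0.1250, 0.2500, 0.5000]
t=1: π = [0.2143, 0.2679, 0.2679, 0.2500]
t=2: π = [0.2730, 0.2168, 0.2551, 0.2551]
t=3: π = [0.2908, 0.2212, 0.2467, 0.2413]
t=4: π = [0.2991, 0.2162, 0.2442, 0.2405]
t=5: π = [0.3019, 0.2161, 0.2430, 0.2390]
t=6: π = [0.3031, 0.2156, 0.2426, 0.2387]

π = [0.3031, 0.2156, 0.2426, 0.2387]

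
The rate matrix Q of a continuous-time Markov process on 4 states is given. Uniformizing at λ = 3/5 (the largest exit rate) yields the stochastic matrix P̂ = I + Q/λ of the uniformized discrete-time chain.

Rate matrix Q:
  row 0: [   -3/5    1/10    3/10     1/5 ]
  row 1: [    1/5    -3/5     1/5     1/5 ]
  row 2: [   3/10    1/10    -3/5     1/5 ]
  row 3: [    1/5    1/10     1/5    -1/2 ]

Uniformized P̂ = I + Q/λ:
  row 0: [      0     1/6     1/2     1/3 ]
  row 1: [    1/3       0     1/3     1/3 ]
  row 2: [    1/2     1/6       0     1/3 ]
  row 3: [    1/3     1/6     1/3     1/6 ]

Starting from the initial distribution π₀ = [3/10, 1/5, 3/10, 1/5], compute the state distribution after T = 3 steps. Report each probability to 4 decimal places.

t=0: π = [0.3000, 0.2000, 0.3000, 0.2000]
t=1: π = [0.2833, 0.1333, 0.2833, 0.3000]
t=2: π = [0.2861, 0.1444, 0.2861, 0.2833]
t=3: π = [0.2856, 0.1426, 0.2856, 0.2861]

π = [0.2856, 0.1426, 0.2856, 0.2861]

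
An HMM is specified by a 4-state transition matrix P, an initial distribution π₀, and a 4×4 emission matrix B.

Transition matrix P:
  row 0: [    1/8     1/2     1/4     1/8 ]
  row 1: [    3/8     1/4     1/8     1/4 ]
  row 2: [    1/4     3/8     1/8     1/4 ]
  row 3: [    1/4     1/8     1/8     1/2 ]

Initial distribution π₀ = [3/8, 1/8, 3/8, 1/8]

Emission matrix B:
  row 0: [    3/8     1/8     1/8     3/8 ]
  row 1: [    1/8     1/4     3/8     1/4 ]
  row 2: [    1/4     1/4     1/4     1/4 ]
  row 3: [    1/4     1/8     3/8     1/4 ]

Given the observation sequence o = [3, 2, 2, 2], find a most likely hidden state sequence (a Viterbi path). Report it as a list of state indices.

path = [0, 1, 3, 3]

t=0: δ = [1.406e-01, 3.125e-02, 9.375e-02, 3.125e-02]  (obs o_0=3)
t=1: δ = [2.930e-03, 2.637e-02, 8.789e-03, 8.789e-03]  ψ = [2, 0, 0, 2]  (obs o_1=2)
t=2: δ = [1.236e-03, 2.472e-03, 8.240e-04, 2.472e-03]  ψ = [1, 1, 1, 1]  (obs o_2=2)
t=3: δ = [1.159e-04, 2.317e-04, 7.725e-05, 4.635e-04]  ψ = [1, 0, 0, 3]  (obs o_3=2)
backtrack: best end state = 3; path = [0, 1, 3, 3]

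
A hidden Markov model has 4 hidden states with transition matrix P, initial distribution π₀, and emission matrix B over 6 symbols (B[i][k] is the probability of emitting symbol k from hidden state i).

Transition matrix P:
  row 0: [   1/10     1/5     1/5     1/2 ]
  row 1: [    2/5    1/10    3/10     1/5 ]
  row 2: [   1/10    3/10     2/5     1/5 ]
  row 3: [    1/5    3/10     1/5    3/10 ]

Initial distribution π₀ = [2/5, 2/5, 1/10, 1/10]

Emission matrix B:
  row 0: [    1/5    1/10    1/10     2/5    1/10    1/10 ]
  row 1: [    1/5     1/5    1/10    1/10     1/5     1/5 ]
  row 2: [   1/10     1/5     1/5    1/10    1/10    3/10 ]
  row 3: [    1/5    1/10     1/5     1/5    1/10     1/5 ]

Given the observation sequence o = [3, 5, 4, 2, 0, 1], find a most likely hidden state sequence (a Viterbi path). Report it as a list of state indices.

t=0: δ = [1.600e-01, 4.000e-02, 1.000e-02, 2.000e-02]  (obs o_0=3)
t=1: δ = [1.600e-03, 6.400e-03, 9.600e-03, 1.600e-02]  ψ = [0, 0, 0, 0]  (obs o_1=5)
t=2: δ = [3.200e-04, 9.600e-04, 3.840e-04, 4.800e-04]  ψ = [3, 3, 2, 3]  (obs o_2=4)
t=3: δ = [3.840e-05, 1.440e-05, 5.760e-05, 3.840e-05]  ψ = [1, 3, 1, 1]  (obs o_3=2)
t=4: δ = [1.536e-06, 3.456e-06, 2.304e-06, 3.840e-06]  ψ = [3, 2, 2, 0]  (obs o_4=0)
t=5: δ = [1.382e-07, 2.304e-07, 2.074e-07, 1.152e-07]  ψ = [1, 3, 1, 3]  (obs o_5=1)
backtrack: best end state = 1; path = [0, 3, 1, 0, 3, 1]

path = [0, 3, 1, 0, 3, 1]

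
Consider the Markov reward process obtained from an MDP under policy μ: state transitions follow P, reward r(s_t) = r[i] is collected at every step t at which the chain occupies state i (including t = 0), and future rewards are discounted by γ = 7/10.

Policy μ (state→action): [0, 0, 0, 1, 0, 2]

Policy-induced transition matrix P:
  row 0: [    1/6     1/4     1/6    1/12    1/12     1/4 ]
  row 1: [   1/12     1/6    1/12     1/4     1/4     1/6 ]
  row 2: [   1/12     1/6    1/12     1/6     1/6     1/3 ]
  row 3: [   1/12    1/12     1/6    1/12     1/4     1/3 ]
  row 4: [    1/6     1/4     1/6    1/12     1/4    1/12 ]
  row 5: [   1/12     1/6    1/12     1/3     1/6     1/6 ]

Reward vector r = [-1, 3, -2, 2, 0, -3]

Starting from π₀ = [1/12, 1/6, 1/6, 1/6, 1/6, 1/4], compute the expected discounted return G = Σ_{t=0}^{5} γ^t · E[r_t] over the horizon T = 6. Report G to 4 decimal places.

G = -0.5217

t=0: π = [0.0833, 0.1667, 0.1667, 0.1667, 0.1667, 0.2500], E[r] = -0.3333, γ^t·E[r] = -0.333333, running G = -0.333333
t=1: π = [0.1042, 0.1736, 0.1181, 0.1875, 0.2014, 0.2153], E[r] = -0.0903, γ^t·E[r] = -0.063194, running G = -0.396528
t=2: π = [0.1088, 0.1765, 0.1244, 0.1759, 0.2049, 0.2095], E[r] = -0.1047, γ^t·E[r] = -0.051325, running G = -0.447853
t=3: π = [0.1095, 0.1781, 0.1241, 0.1755, 0.2040, 0.2087], E[r] = -0.0985, γ^t·E[r] = -0.033777, running G = -0.481630
t=4: π = [0.1095, 0.1782, 0.1241, 0.1755, 0.2040, 0.2087], E[r] = -0.0982, γ^t·E[r] = -0.023577, running G = -0.505207
t=5: π = [0.1095, 0.1782, 0.1241, 0.1755, 0.2040, 0.2087], E[r] = -0.0982, γ^t·E[r] = -0.016508, running G = -0.521715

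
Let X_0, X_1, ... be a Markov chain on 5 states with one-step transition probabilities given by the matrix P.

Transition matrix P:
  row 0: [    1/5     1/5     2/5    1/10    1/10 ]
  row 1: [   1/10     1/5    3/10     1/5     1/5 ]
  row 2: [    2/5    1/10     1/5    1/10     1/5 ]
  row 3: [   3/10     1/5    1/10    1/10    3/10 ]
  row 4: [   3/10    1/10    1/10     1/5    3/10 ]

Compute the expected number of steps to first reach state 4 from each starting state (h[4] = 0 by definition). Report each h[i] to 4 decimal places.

First-step conditioning: h[4] = 0; for i ≠ 4, h[i] = 1 + Σ_k P[i][k]·h[k].
  h[0] = 1 + 1/5·h[0] + 1/5·h[1] + 2/5·h[2] + 1/10·h[3]
  h[1] = 1 + 1/10·h[0] + 1/5·h[1] + 3/10·h[2] + 1/5·h[3]
  h[2] = 1 + 2/5·h[0] + 1/10·h[1] + 1/5·h[2] + 1/10·h[3]
  h[3] = 1 + 3/10·h[0] + 1/5·h[1] + 1/10·h[2] + 1/10·h[3]
Solving the 4×4 linear system over states ≠ 4 gives exactly h = [5935/1006, 2640/503, 5495/1006, 2440/503, 0] (h[4] = 0 is the target).

h = [5.8996, 5.2485, 5.4622, 4.8509, 0.0000]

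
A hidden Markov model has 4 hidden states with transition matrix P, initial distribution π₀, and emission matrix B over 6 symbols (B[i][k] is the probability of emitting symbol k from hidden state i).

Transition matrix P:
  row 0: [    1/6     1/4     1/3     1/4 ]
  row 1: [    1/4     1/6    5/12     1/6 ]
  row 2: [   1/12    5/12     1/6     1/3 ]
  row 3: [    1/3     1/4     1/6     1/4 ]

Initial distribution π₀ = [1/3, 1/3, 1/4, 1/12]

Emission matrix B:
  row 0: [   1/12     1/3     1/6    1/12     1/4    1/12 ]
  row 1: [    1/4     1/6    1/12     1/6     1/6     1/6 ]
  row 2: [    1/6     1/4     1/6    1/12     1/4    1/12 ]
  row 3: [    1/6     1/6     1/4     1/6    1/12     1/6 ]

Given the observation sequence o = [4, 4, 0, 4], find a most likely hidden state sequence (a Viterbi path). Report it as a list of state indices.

t=0: δ = [8.333e-02, 5.556e-02, 6.250e-02, 6.944e-03]  (obs o_0=4)
t=1: δ = [3.472e-03, 4.340e-03, 6.944e-03, 1.736e-03]  ψ = [0, 2, 0, 0]  (obs o_1=4)
t=2: δ = [9.042e-05, 7.234e-04, 3.014e-04, 3.858e-04]  ψ = [1, 2, 1, 2]  (obs o_2=0)
t=3: δ = [4.521e-05, 2.093e-05, 7.535e-05, 1.005e-05]  ψ = [1, 2, 1, 1]  (obs o_3=4)
backtrack: best end state = 2; path = [0, 2, 1, 2]

path = [0, 2, 1, 2]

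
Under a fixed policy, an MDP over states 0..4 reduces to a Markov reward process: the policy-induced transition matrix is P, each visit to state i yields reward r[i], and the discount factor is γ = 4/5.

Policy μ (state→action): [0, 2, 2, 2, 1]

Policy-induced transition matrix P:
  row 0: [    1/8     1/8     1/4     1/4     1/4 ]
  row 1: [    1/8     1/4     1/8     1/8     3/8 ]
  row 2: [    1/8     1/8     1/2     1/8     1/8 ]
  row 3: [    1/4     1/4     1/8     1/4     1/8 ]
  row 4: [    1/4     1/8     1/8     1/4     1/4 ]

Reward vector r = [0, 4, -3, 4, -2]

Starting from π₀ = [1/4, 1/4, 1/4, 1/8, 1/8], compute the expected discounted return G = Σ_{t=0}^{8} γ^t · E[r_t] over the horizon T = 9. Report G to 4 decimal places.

t=0: π = [0.2500, 0.2500, 0.2500, 0.1250, 0.1250], E[r] = 0.5000, γ^t·E[r] = 0.500000, running G = 0.500000
t=1: π = [0.1563, 0.1719, 0.2500, 0.1875, 0.2344], E[r] = 0.2188, γ^t·E[r] = 0.175000, running G = 0.675000
t=2: π = [0.1777, 0.1699, 0.2383, 0.1973, 0.2168], E[r] = 0.3203, γ^t·E[r] = 0.205000, running G = 0.880000
t=3: π = [0.1768, 0.1709, 0.2366, 0.1990, 0.2168], E[r] = 0.3362, γ^t·E[r] = 0.172125, running G = 1.052125
t=4: π = [0.1770, 0.1712, 0.2358, 0.1991, 0.2169], E[r] = 0.3399, γ^t·E[r] = 0.139238, running G = 1.191363
t=5: π = [0.1770, 0.1713, 0.2355, 0.1991, 0.2170], E[r] = 0.3409, γ^t·E[r] = 0.111703, running G = 1.303065
t=6: π = [0.1770, 0.1713, 0.2355, 0.1991, 0.2171], E[r] = 0.3413, γ^t·E[r] = 0.089460, running G = 1.392525
t=7: π = [0.1770, 0.1713, 0.2354, 0.1992, 0.2171], E[r] = 0.3414, γ^t·E[r] = 0.071597, running G = 1.464121
t=8: π = [0.1770, 0.1713, 0.2354, 0.1992, 0.2171], E[r] = 0.3414, γ^t·E[r] = 0.057285, running G = 1.521407

G = 1.5214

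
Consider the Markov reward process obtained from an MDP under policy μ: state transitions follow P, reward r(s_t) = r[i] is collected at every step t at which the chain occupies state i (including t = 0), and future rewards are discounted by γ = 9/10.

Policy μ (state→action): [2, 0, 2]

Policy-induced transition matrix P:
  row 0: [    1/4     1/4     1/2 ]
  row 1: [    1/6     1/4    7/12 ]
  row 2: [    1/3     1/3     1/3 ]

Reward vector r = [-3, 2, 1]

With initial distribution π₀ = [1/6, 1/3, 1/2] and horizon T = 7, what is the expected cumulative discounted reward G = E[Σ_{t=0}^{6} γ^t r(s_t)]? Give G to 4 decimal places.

t=0: π = [0.1667, 0.3333, 0.5000], E[r] = 0.6667, γ^t·E[r] = 0.666667, running G = 0.666667
t=1: π = [0.2639, 0.2917, 0.4444], E[r] = 0.2361, γ^t·E[r] = 0.212500, running G = 0.879167
t=2: π = [0.2627, 0.2870, 0.4502], E[r] = 0.2361, γ^t·E[r] = 0.191250, running G = 1.070417
t=3: π = [0.2636, 0.2875, 0.4489], E[r] = 0.2331, γ^t·E[r] = 0.169945, running G = 1.240362
t=4: π = [0.2634, 0.2874, 0.4491], E[r] = 0.2336, γ^t·E[r] = 0.153278, running G = 1.393640
t=5: π = [0.2635, 0.2874, 0.4491], E[r] = 0.2335, γ^t·E[r] = 0.137889, running G = 1.531528
t=6: π = [0.2635, 0.2874, 0.4491], E[r] = 0.2335, γ^t·E[r] = 0.124111, running G = 1.655639

G = 1.6556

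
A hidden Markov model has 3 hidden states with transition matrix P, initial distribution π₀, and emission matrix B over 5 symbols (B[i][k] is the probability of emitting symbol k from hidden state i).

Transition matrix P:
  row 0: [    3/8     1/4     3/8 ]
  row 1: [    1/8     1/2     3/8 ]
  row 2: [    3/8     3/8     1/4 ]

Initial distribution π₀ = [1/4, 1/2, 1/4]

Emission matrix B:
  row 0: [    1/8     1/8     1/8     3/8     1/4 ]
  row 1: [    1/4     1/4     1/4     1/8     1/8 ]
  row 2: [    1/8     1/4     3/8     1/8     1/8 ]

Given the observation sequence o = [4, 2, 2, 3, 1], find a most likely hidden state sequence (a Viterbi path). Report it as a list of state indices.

t=0: δ = [6.250e-02, 6.250e-02, 3.125e-02]  (obs o_0=4)
t=1: δ = [2.930e-03, 7.812e-03, 8.789e-03]  ψ = [0, 1, 0]  (obs o_1=2)
t=2: δ = [4.120e-04, 9.766e-04, 1.099e-03]  ψ = [2, 1, 1]  (obs o_2=2)
t=3: δ = [1.545e-04, 6.104e-05, 4.578e-05]  ψ = [2, 1, 1]  (obs o_3=3)
t=4: δ = [7.242e-06, 9.656e-06, 1.448e-05]  ψ = [0, 0, 0]  (obs o_4=1)
backtrack: best end state = 2; path = [1, 1, 2, 0, 2]

path = [1, 1, 2, 0, 2]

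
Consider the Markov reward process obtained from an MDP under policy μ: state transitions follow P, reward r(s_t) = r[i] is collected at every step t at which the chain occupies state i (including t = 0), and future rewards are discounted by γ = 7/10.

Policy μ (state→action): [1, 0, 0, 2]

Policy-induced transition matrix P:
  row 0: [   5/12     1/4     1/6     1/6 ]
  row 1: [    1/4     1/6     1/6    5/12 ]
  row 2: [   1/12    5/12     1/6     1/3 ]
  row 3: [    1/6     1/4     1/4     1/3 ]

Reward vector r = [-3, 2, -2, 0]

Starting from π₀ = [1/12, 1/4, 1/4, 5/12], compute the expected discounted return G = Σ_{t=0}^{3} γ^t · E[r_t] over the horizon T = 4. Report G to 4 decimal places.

G = -0.9919

t=0: π = [0.0833, 0.2500, 0.2500, 0.4167], E[r] = -0.2500, γ^t·E[r] = -0.250000, running G = -0.250000
t=1: π = [0.1875, 0.2708, 0.2014, 0.3403], E[r] = -0.4236, γ^t·E[r] = -0.296528, running G = -0.546528
t=2: π = [0.2193, 0.2610, 0.1950, 0.3247], E[r] = -0.5260, γ^t·E[r] = -0.257760, running G = -0.804288
t=3: π = [0.2270, 0.2608, 0.1937, 0.3185], E[r] = -0.5469, γ^t·E[r] = -0.187595, running G = -0.991883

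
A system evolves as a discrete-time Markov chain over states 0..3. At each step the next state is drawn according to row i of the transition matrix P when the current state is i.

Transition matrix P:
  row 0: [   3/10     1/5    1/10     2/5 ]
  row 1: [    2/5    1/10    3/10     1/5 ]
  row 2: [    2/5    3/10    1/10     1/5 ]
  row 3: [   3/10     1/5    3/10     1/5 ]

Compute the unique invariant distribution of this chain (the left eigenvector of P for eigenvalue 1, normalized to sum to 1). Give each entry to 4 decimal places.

Balance equations π_j = Σ_i π_i·P[i][j]:
  π_0 = 3/10·π_0 + 2/5·π_1 + 2/5·π_2 + 3/10·π_3
  π_1 = 1/5·π_0 + 1/10·π_1 + 3/10·π_2 + 1/5·π_3
  π_2 = 1/10·π_0 + 3/10·π_1 + 1/10·π_2 + 3/10·π_3
  normalize: π_0 + π_1 + π_2 + π_3 = 1
Solving the linear system gives exactly π = [19/56, 67/336, 65/336, 15/56].

π = [0.3393, 0.1994, 0.1935, 0.2679]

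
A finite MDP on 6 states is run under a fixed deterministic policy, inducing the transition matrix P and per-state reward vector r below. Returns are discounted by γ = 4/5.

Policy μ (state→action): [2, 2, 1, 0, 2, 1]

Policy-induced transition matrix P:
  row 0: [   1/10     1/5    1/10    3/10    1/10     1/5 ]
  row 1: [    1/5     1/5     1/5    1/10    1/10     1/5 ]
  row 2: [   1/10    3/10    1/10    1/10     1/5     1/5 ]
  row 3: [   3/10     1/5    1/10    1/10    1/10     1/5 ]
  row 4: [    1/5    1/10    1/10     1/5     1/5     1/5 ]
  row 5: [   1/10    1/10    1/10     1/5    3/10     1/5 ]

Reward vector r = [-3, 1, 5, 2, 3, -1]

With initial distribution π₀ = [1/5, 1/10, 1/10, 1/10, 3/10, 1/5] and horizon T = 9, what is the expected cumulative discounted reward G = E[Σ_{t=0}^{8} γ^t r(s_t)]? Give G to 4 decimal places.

G = 3.9333

t=0: π = [0.2000, 0.1000, 0.1000, 0.1000, 0.3000, 0.2000], E[r] = 0.9000, γ^t·E[r] = 0.900000, running G = 0.900000
t=1: π = [0.1600, 0.1600, 0.1100, 0.1900, 0.1800, 0.2000], E[r] = 0.9500, γ^t·E[r] = 0.760000, running G = 1.660000
t=2: π = [0.1720, 0.1730, 0.1160, 0.1700, 0.1690, 0.2000], E[r] = 0.8840, γ^t·E[r] = 0.565760, running G = 2.225760
t=3: π = [0.1682, 0.1747, 0.1173, 0.1713, 0.1685, 0.2000], E[r] = 0.9047, γ^t·E[r] = 0.463206, running G = 2.688966
t=4: π = [0.1686, 0.1749, 0.1175, 0.1705, 0.1686, 0.2000], E[r] = 0.9032, γ^t·E[r] = 0.369955, running G = 3.058921
t=5: π = [0.1684, 0.1749, 0.1175, 0.1706, 0.1686, 0.2000], E[r] = 0.9040, γ^t·E[r] = 0.296210, running G = 3.355131
t=6: π = [0.1685, 0.1749, 0.1175, 0.1705, 0.1686, 0.2000], E[r] = 0.9039, γ^t·E[r] = 0.236943, running G = 3.592074
t=7: π = [0.1685, 0.1749, 0.1175, 0.1706, 0.1686, 0.2000], E[r] = 0.9039, γ^t·E[r] = 0.189560, running G = 3.781634
t=8: π = [0.1685, 0.1749, 0.1175, 0.1706, 0.1686, 0.2000], E[r] = 0.9039, γ^t·E[r] = 0.151647, running G = 3.933280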